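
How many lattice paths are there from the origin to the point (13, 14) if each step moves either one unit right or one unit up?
Number of paths = 20058300

A monotone lattice path from (0, 0) to (13, 14) consists of 13 east steps and 14 north steps in some order, so it is determined by which 13 of the 27 steps are east. The count is C(27, 13) = 20058300.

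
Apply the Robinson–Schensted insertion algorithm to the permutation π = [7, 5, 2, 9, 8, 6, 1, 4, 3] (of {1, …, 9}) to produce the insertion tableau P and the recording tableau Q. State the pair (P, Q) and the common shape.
P = [1, 3] / [2, 4] / [5, 6] / [7, 8] / [9];  Q = [1, 4] / [2, 5] / [3, 6] / [7, 8] / [9];  common shape = (2, 2, 2, 2, 1)

Row-insert the values π_1, π_2, … into P one at a time, bumping the leftmost entry strictly greater than the inserted value down to the next row. The recording tableau Q records, in position (i, j), the step at which that cell was added to P.
  Insert 7 (step 1): P = [7];  Q = [1]
  Insert 5 (step 2): P = [5] / [7];  Q = [1] / [2]
  Insert 2 (step 3): P = [2] / [5] / [7];  Q = [1] / [2] / [3]
  Insert 9 (step 4): P = [2, 9] / [5] / [7];  Q = [1, 4] / [2] / [3]
  Insert 8 (step 5): P = [2, 8] / [5, 9] / [7];  Q = [1, 4] / [2, 5] / [3]
  Insert 6 (step 6): P = [2, 6] / [5, 8] / [7, 9];  Q = [1, 4] / [2, 5] / [3, 6]
  Insert 1 (step 7): P = [1, 6] / [2, 8] / [5, 9] / [7];  Q = [1, 4] / [2, 5] / [3, 6] / [7]
  Insert 4 (step 8): P = [1, 4] / [2, 6] / [5, 8] / [7, 9];  Q = [1, 4] / [2, 5] / [3, 6] / [7, 8]
  Insert 3 (step 9): P = [1, 3] / [2, 4] / [5, 6] / [7, 8] / [9];  Q = [1, 4] / [2, 5] / [3, 6] / [7, 8] / [9]
Final shape: (2, 2, 2, 2, 1).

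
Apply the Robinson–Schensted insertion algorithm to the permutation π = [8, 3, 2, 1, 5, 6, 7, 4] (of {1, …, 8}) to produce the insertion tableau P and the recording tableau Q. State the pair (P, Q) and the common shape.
P = [1, 4, 6, 7] / [2, 5] / [3] / [8];  Q = [1, 5, 6, 7] / [2, 8] / [3] / [4];  common shape = (4, 2, 1, 1)

Row-insert the values π_1, π_2, … into P one at a time, bumping the leftmost entry strictly greater than the inserted value down to the next row. The recording tableau Q records, in position (i, j), the step at which that cell was added to P.
  Insert 8 (step 1): P = [8];  Q = [1]
  Insert 3 (step 2): P = [3] / [8];  Q = [1] / [2]
  Insert 2 (step 3): P = [2] / [3] / [8];  Q = [1] / [2] / [3]
  Insert 1 (step 4): P = [1] / [2] / [3] / [8];  Q = [1] / [2] / [3] / [4]
  Insert 5 (step 5): P = [1, 5] / [2] / [3] / [8];  Q = [1, 5] / [2] / [3] / [4]
  Insert 6 (step 6): P = [1, 5, 6] / [2] / [3] / [8];  Q = [1, 5, 6] / [2] / [3] / [4]
  Insert 7 (step 7): P = [1, 5, 6, 7] / [2] / [3] / [8];  Q = [1, 5, 6, 7] / [2] / [3] / [4]
  Insert 4 (step 8): P = [1, 4, 6, 7] / [2, 5] / [3] / [8];  Q = [1, 5, 6, 7] / [2, 8] / [3] / [4]
Final shape: (4, 2, 1, 1).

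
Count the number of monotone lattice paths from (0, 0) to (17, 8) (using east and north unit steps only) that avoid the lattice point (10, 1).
Number of paths = 1043823

Total paths from (0, 0) to (17, 8): C(25, 17) = 1081575. Paths through (10, 1): (paths (0, 0) → (10, 1)) × (paths (10, 1) → (17, 8)) = C(11, 10) · C(14, 7) = 11 · 3432 = 37752. Avoidance count = 1081575 − 37752 = 1043823.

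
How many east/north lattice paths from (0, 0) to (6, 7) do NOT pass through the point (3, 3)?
Number of paths = 1016

Total paths from (0, 0) to (6, 7): C(13, 6) = 1716. Paths through (3, 3): (paths (0, 0) → (3, 3)) × (paths (3, 3) → (6, 7)) = C(6, 3) · C(7, 3) = 20 · 35 = 700. Avoidance count = 1716 − 700 = 1016.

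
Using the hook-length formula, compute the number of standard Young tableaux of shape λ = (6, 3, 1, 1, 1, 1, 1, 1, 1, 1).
# SYT of shape (6, 3, 1, 1, 1, 1, 1, 1, 1, 1) = 148512

Hook-length formula: f^λ = n! / Π hook(c), product over all cells c of the Young diagram. For λ = (6, 3, 1, 1, 1, 1, 1, 1, 1, 1), n = 17 boxes. Hook lengths by row (left-to-right, top-to-bottom): [15, 6, 5, 3, 2, 1]; [11, 2, 1]; [8]; [7]; [6]; [5]; [4]; [3]; [2]; [1]. Product of hooks = 2395008000. So f^λ = 17! / 2395008000 = 355687428096000 / 2395008000 = 148512.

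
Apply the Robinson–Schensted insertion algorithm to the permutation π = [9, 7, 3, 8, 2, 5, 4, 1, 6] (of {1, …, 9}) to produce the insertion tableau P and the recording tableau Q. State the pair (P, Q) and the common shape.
P = [1, 4, 6] / [2, 5] / [3, 8] / [7] / [9];  Q = [1, 4, 9] / [2, 6] / [3, 7] / [5] / [8];  common shape = (3, 2, 2, 1, 1)

Row-insert the values π_1, π_2, … into P one at a time, bumping the leftmost entry strictly greater than the inserted value down to the next row. The recording tableau Q records, in position (i, j), the step at which that cell was added to P.
  Insert 9 (step 1): P = [9];  Q = [1]
  Insert 7 (step 2): P = [7] / [9];  Q = [1] / [2]
  Insert 3 (step 3): P = [3] / [7] / [9];  Q = [1] / [2] / [3]
  Insert 8 (step 4): P = [3, 8] / [7] / [9];  Q = [1, 4] / [2] / [3]
  Insert 2 (step 5): P = [2, 8] / [3] / [7] / [9];  Q = [1, 4] / [2] / [3] / [5]
  Insert 5 (step 6): P = [2, 5] / [3, 8] / [7] / [9];  Q = [1, 4] / [2, 6] / [3] / [5]
  Insert 4 (step 7): P = [2, 4] / [3, 5] / [7, 8] / [9];  Q = [1, 4] / [2, 6] / [3, 7] / [5]
  Insert 1 (step 8): P = [1, 4] / [2, 5] / [3, 8] / [7] / [9];  Q = [1, 4] / [2, 6] / [3, 7] / [5] / [8]
  Insert 6 (step 9): P = [1, 4, 6] / [2, 5] / [3, 8] / [7] / [9];  Q = [1, 4, 9] / [2, 6] / [3, 7] / [5] / [8]
Final shape: (3, 2, 2, 1, 1).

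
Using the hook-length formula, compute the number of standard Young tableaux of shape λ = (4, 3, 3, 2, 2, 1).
# SYT of shape (4, 3, 3, 2, 2, 1) = 128700

Hook-length formula: f^λ = n! / Π hook(c), product over all cells c of the Young diagram. For λ = (4, 3, 3, 2, 2, 1), n = 15 boxes. Hook lengths by row (left-to-right, top-to-bottom): [9, 7, 4, 1]; [7, 5, 2]; [6, 4, 1]; [4, 2]; [3, 1]; [1]. Product of hooks = 10160640. So f^λ = 15! / 10160640 = 1307674368000 / 10160640 = 128700.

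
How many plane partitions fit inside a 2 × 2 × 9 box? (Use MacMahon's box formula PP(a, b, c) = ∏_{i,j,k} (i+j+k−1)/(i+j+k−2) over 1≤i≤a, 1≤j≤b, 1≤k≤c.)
PP(2, 2, 9) = 1210

Evaluate the triple product over i = 1..2, j = 1..2, k = 1..9. The factors are (2/1) · (3/2) · (4/3) · (5/4) · (6/5) · (7/6) · (8/7) · (9/8) · … (36 factors total). The numerators and denominators telescope so the product is an integer; carrying out the multiplication exactly gives PP(2, 2, 9) = 1210.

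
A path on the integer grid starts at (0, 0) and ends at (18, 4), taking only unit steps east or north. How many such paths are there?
Number of paths = 7315

A monotone lattice path from (0, 0) to (18, 4) consists of 18 east steps and 4 north steps in some order, so it is determined by which 18 of the 22 steps are east. The count is C(22, 18) = 7315.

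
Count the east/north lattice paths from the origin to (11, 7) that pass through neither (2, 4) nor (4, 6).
Number of paths = 27564

Inclusion–exclusion. Total paths: C(18, 11) = 31824. Through P₁: C(6, 2)·C(12, 9) = 3300. Through P₂: C(10, 4)·C(8, 7) = 1680. Since P₁ is strictly southwest of P₂, a monotone path through both must visit P₁ then P₂; paths through both = C(6, 2)·C(4, 2)·C(8, 7) = 720. Avoid both = 31824 − 3300 − 1680 + 720 = 27564.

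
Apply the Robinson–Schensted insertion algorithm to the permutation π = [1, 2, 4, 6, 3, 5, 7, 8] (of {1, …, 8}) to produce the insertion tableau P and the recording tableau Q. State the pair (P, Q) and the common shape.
P = [1, 2, 3, 5, 7, 8] / [4, 6];  Q = [1, 2, 3, 4, 7, 8] / [5, 6];  common shape = (6, 2)

Row-insert the values π_1, π_2, … into P one at a time, bumping the leftmost entry strictly greater than the inserted value down to the next row. The recording tableau Q records, in position (i, j), the step at which that cell was added to P.
  Insert 1 (step 1): P = [1];  Q = [1]
  Insert 2 (step 2): P = [1, 2];  Q = [1, 2]
  Insert 4 (step 3): P = [1, 2, 4];  Q = [1, 2, 3]
  Insert 6 (step 4): P = [1, 2, 4, 6];  Q = [1, 2, 3, 4]
  Insert 3 (step 5): P = [1, 2, 3, 6] / [4];  Q = [1, 2, 3, 4] / [5]
  Insert 5 (step 6): P = [1, 2, 3, 5] / [4, 6];  Q = [1, 2, 3, 4] / [5, 6]
  Insert 7 (step 7): P = [1, 2, 3, 5, 7] / [4, 6];  Q = [1, 2, 3, 4, 7] / [5, 6]
  Insert 8 (step 8): P = [1, 2, 3, 5, 7, 8] / [4, 6];  Q = [1, 2, 3, 4, 7, 8] / [5, 6]
Final shape: (6, 2).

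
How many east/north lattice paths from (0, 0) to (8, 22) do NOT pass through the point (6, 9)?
Number of paths = 5327400

Total paths from (0, 0) to (8, 22): C(30, 8) = 5852925. Paths through (6, 9): (paths (0, 0) → (6, 9)) × (paths (6, 9) → (8, 22)) = C(15, 6) · C(15, 2) = 5005 · 105 = 525525. Avoidance count = 5852925 − 525525 = 5327400.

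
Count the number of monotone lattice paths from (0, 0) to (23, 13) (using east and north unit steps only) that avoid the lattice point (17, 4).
Number of paths = 2280834675

Total paths from (0, 0) to (23, 13): C(36, 23) = 2310789600. Paths through (17, 4): (paths (0, 0) → (17, 4)) × (paths (17, 4) → (23, 13)) = C(21, 17) · C(15, 6) = 5985 · 5005 = 29954925. Avoidance count = 2310789600 − 29954925 = 2280834675.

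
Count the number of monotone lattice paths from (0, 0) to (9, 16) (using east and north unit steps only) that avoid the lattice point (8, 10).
Number of paths = 1736669

Total paths from (0, 0) to (9, 16): C(25, 9) = 2042975. Paths through (8, 10): (paths (0, 0) → (8, 10)) × (paths (8, 10) → (9, 16)) = C(18, 8) · C(7, 1) = 43758 · 7 = 306306. Avoidance count = 2042975 − 306306 = 1736669.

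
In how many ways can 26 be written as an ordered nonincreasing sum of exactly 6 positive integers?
p(26, 6 parts) = 282

Partitions of n into exactly k parts are in bijection with partitions of n − k into at most k parts (subtract 1 from each part). So p(26, exactly 6) = p(20, parts ≤ 6). Computing via the recurrence p(m, j) = p(m, j−1) + p(m−j, j) gives 282.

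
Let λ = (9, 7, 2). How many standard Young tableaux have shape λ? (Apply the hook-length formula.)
# SYT of shape (9, 7, 2) = 322218

Hook-length formula: f^λ = n! / Π hook(c), product over all cells c of the Young diagram. For λ = (9, 7, 2), n = 18 boxes. Hook lengths by row (left-to-right, top-to-bottom): [11, 10, 8, 7, 6, 5, 4, 2, 1]; [8, 7, 5, 4, 3, 2, 1]; [2, 1]. Product of hooks = 19869696000. So f^λ = 18! / 19869696000 = 6402373705728000 / 19869696000 = 322218.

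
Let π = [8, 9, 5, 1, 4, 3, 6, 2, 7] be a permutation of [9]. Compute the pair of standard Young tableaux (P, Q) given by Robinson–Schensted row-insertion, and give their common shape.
P = [1, 2, 6, 7] / [3, 9] / [4] / [5] / [8];  Q = [1, 2, 7, 9] / [3, 5] / [4] / [6] / [8];  common shape = (4, 2, 1, 1, 1)

Row-insert the values π_1, π_2, … into P one at a time, bumping the leftmost entry strictly greater than the inserted value down to the next row. The recording tableau Q records, in position (i, j), the step at which that cell was added to P.
  Insert 8 (step 1): P = [8];  Q = [1]
  Insert 9 (step 2): P = [8, 9];  Q = [1, 2]
  Insert 5 (step 3): P = [5, 9] / [8];  Q = [1, 2] / [3]
  Insert 1 (step 4): P = [1, 9] / [5] / [8];  Q = [1, 2] / [3] / [4]
  Insert 4 (step 5): P = [1, 4] / [5, 9] / [8];  Q = [1, 2] / [3, 5] / [4]
  Insert 3 (step 6): P = [1, 3] / [4, 9] / [5] / [8];  Q = [1, 2] / [3, 5] / [4] / [6]
  Insert 6 (step 7): P = [1, 3, 6] / [4, 9] / [5] / [8];  Q = [1, 2, 7] / [3, 5] / [4] / [6]
  Insert 2 (step 8): P = [1, 2, 6] / [3, 9] / [4] / [5] / [8];  Q = [1, 2, 7] / [3, 5] / [4] / [6] / [8]
  Insert 7 (step 9): P = [1, 2, 6, 7] / [3, 9] / [4] / [5] / [8];  Q = [1, 2, 7, 9] / [3, 5] / [4] / [6] / [8]
Final shape: (4, 2, 1, 1, 1).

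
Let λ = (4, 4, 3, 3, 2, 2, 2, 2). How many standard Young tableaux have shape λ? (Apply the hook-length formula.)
# SYT of shape (4, 4, 3, 3, 2, 2, 2, 2) = 209513304

Hook-length formula: f^λ = n! / Π hook(c), product over all cells c of the Young diagram. For λ = (4, 4, 3, 3, 2, 2, 2, 2), n = 22 boxes. Hook lengths by row (left-to-right, top-to-bottom): [11, 10, 5, 2]; [10, 9, 4, 1]; [8, 7, 2]; [7, 6, 1]; [5, 4]; [4, 3]; [3, 2]; [2, 1]. Product of hooks = 5364817920000. So f^λ = 22! / 5364817920000 = 1124000727777607680000 / 5364817920000 = 209513304.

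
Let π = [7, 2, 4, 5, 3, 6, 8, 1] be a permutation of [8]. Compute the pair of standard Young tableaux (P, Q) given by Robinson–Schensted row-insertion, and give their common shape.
P = [1, 3, 5, 6, 8] / [2] / [4] / [7];  Q = [1, 3, 4, 6, 7] / [2] / [5] / [8];  common shape = (5, 1, 1, 1)

Row-insert the values π_1, π_2, … into P one at a time, bumping the leftmost entry strictly greater than the inserted value down to the next row. The recording tableau Q records, in position (i, j), the step at which that cell was added to P.
  Insert 7 (step 1): P = [7];  Q = [1]
  Insert 2 (step 2): P = [2] / [7];  Q = [1] / [2]
  Insert 4 (step 3): P = [2, 4] / [7];  Q = [1, 3] / [2]
  Insert 5 (step 4): P = [2, 4, 5] / [7];  Q = [1, 3, 4] / [2]
  Insert 3 (step 5): P = [2, 3, 5] / [4] / [7];  Q = [1, 3, 4] / [2] / [5]
  Insert 6 (step 6): P = [2, 3, 5, 6] / [4] / [7];  Q = [1, 3, 4, 6] / [2] / [5]
  Insert 8 (step 7): P = [2, 3, 5, 6, 8] / [4] / [7];  Q = [1, 3, 4, 6, 7] / [2] / [5]
  Insert 1 (step 8): P = [1, 3, 5, 6, 8] / [2] / [4] / [7];  Q = [1, 3, 4, 6, 7] / [2] / [5] / [8]
Final shape: (5, 1, 1, 1).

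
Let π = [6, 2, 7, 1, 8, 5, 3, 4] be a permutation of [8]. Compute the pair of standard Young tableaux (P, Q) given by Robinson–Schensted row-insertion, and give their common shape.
P = [1, 3, 4] / [2, 5, 8] / [6, 7];  Q = [1, 3, 5] / [2, 6, 8] / [4, 7];  common shape = (3, 3, 2)

Row-insert the values π_1, π_2, … into P one at a time, bumping the leftmost entry strictly greater than the inserted value down to the next row. The recording tableau Q records, in position (i, j), the step at which that cell was added to P.
  Insert 6 (step 1): P = [6];  Q = [1]
  Insert 2 (step 2): P = [2] / [6];  Q = [1] / [2]
  Insert 7 (step 3): P = [2, 7] / [6];  Q = [1, 3] / [2]
  Insert 1 (step 4): P = [1, 7] / [2] / [6];  Q = [1, 3] / [2] / [4]
  Insert 8 (step 5): P = [1, 7, 8] / [2] / [6];  Q = [1, 3, 5] / [2] / [4]
  Insert 5 (step 6): P = [1, 5, 8] / [2, 7] / [6];  Q = [1, 3, 5] / [2, 6] / [4]
  Insert 3 (step 7): P = [1, 3, 8] / [2, 5] / [6, 7];  Q = [1, 3, 5] / [2, 6] / [4, 7]
  Insert 4 (step 8): P = [1, 3, 4] / [2, 5, 8] / [6, 7];  Q = [1, 3, 5] / [2, 6, 8] / [4, 7]
Final shape: (3, 3, 2).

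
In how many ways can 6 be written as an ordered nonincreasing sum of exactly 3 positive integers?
p(6, 3 parts) = 3

Partitions of n into exactly k parts ↔ partitions of n − k into at most k parts (subtract 1 from each part). For n = 6, k = 3, the partitions are: 4+1+1, 3+2+1, 2+2+2. Count = 3.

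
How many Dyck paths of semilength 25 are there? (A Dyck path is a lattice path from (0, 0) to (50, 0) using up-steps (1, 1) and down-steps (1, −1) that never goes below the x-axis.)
C_25 = 4861946401452

These Dyck paths are counted by the Catalan number C_n = (1/(n + 1)) · C(2n, n). For n = 25: C_25 = (1/26) · C(50, 25) = 126410606437752/26 = 4861946401452.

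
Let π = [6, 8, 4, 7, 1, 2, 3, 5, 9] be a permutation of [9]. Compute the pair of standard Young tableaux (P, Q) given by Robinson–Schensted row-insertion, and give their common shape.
P = [1, 2, 3, 5, 9] / [4, 7] / [6, 8];  Q = [1, 2, 7, 8, 9] / [3, 4] / [5, 6];  common shape = (5, 2, 2)

Row-insert the values π_1, π_2, … into P one at a time, bumping the leftmost entry strictly greater than the inserted value down to the next row. The recording tableau Q records, in position (i, j), the step at which that cell was added to P.
  Insert 6 (step 1): P = [6];  Q = [1]
  Insert 8 (step 2): P = [6, 8];  Q = [1, 2]
  Insert 4 (step 3): P = [4, 8] / [6];  Q = [1, 2] / [3]
  Insert 7 (step 4): P = [4, 7] / [6, 8];  Q = [1, 2] / [3, 4]
  Insert 1 (step 5): P = [1, 7] / [4, 8] / [6];  Q = [1, 2] / [3, 4] / [5]
  Insert 2 (step 6): P = [1, 2] / [4, 7] / [6, 8];  Q = [1, 2] / [3, 4] / [5, 6]
  Insert 3 (step 7): P = [1, 2, 3] / [4, 7] / [6, 8];  Q = [1, 2, 7] / [3, 4] / [5, 6]
  Insert 5 (step 8): P = [1, 2, 3, 5] / [4, 7] / [6, 8];  Q = [1, 2, 7, 8] / [3, 4] / [5, 6]
  Insert 9 (step 9): P = [1, 2, 3, 5, 9] / [4, 7] / [6, 8];  Q = [1, 2, 7, 8, 9] / [3, 4] / [5, 6]
Final shape: (5, 2, 2).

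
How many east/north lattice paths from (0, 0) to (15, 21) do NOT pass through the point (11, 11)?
Number of paths = 4861765128

Total paths from (0, 0) to (15, 21): C(36, 15) = 5567902560. Paths through (11, 11): (paths (0, 0) → (11, 11)) × (paths (11, 11) → (15, 21)) = C(22, 11) · C(14, 4) = 705432 · 1001 = 706137432. Avoidance count = 5567902560 − 706137432 = 4861765128.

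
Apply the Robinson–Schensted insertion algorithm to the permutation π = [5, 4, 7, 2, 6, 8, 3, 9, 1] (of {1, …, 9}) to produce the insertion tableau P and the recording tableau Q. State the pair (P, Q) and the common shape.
P = [1, 3, 8, 9] / [2, 6] / [4, 7] / [5];  Q = [1, 3, 6, 8] / [2, 5] / [4, 7] / [9];  common shape = (4, 2, 2, 1)

Row-insert the values π_1, π_2, … into P one at a time, bumping the leftmost entry strictly greater than the inserted value down to the next row. The recording tableau Q records, in position (i, j), the step at which that cell was added to P.
  Insert 5 (step 1): P = [5];  Q = [1]
  Insert 4 (step 2): P = [4] / [5];  Q = [1] / [2]
  Insert 7 (step 3): P = [4, 7] / [5];  Q = [1, 3] / [2]
  Insert 2 (step 4): P = [2, 7] / [4] / [5];  Q = [1, 3] / [2] / [4]
  Insert 6 (step 5): P = [2, 6] / [4, 7] / [5];  Q = [1, 3] / [2, 5] / [4]
  Insert 8 (step 6): P = [2, 6, 8] / [4, 7] / [5];  Q = [1, 3, 6] / [2, 5] / [4]
  Insert 3 (step 7): P = [2, 3, 8] / [4, 6] / [5, 7];  Q = [1, 3, 6] / [2, 5] / [4, 7]
  Insert 9 (step 8): P = [2, 3, 8, 9] / [4, 6] / [5, 7];  Q = [1, 3, 6, 8] / [2, 5] / [4, 7]
  Insert 1 (step 9): P = [1, 3, 8, 9] / [2, 6] / [4, 7] / [5];  Q = [1, 3, 6, 8] / [2, 5] / [4, 7] / [9]
Final shape: (4, 2, 2, 1).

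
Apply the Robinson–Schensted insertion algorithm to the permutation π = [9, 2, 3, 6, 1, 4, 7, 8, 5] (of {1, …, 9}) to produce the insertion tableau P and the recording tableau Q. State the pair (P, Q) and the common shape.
P = [1, 3, 4, 5, 8] / [2, 6, 7] / [9];  Q = [1, 3, 4, 7, 8] / [2, 6, 9] / [5];  common shape = (5, 3, 1)

Row-insert the values π_1, π_2, … into P one at a time, bumping the leftmost entry strictly greater than the inserted value down to the next row. The recording tableau Q records, in position (i, j), the step at which that cell was added to P.
  Insert 9 (step 1): P = [9];  Q = [1]
  Insert 2 (step 2): P = [2] / [9];  Q = [1] / [2]
  Insert 3 (step 3): P = [2, 3] / [9];  Q = [1, 3] / [2]
  Insert 6 (step 4): P = [2, 3, 6] / [9];  Q = [1, 3, 4] / [2]
  Insert 1 (step 5): P = [1, 3, 6] / [2] / [9];  Q = [1, 3, 4] / [2] / [5]
  Insert 4 (step 6): P = [1, 3, 4] / [2, 6] / [9];  Q = [1, 3, 4] / [2, 6] / [5]
  Insert 7 (step 7): P = [1, 3, 4, 7] / [2, 6] / [9];  Q = [1, 3, 4, 7] / [2, 6] / [5]
  Insert 8 (step 8): P = [1, 3, 4, 7, 8] / [2, 6] / [9];  Q = [1, 3, 4, 7, 8] / [2, 6] / [5]
  Insert 5 (step 9): P = [1, 3, 4, 5, 8] / [2, 6, 7] / [9];  Q = [1, 3, 4, 7, 8] / [2, 6, 9] / [5]
Final shape: (5, 3, 1).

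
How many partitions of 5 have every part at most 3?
p(5, parts ≤ 3) = 5

Partitions of 5 with all parts ≤ 3: 3+2, 3+1+1, 2+2+1, 2+1+1+1, 1+1+1+1+1. Count = 5.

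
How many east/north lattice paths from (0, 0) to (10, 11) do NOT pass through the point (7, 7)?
Number of paths = 232596

Total paths from (0, 0) to (10, 11): C(21, 10) = 352716. Paths through (7, 7): (paths (0, 0) → (7, 7)) × (paths (7, 7) → (10, 11)) = C(14, 7) · C(7, 3) = 3432 · 35 = 120120. Avoidance count = 352716 − 120120 = 232596.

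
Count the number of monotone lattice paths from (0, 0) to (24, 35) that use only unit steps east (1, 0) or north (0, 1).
Number of paths = 21631432489303455

A monotone lattice path from (0, 0) to (24, 35) consists of 24 east steps and 35 north steps in some order, so it is determined by which 24 of the 59 steps are east. The count is C(59, 24) = 21631432489303455.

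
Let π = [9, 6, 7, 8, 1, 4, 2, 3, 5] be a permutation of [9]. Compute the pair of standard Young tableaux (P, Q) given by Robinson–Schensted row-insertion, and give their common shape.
P = [1, 2, 3, 5] / [4, 7, 8] / [6] / [9];  Q = [1, 3, 4, 9] / [2, 6, 8] / [5] / [7];  common shape = (4, 3, 1, 1)

Row-insert the values π_1, π_2, … into P one at a time, bumping the leftmost entry strictly greater than the inserted value down to the next row. The recording tableau Q records, in position (i, j), the step at which that cell was added to P.
  Insert 9 (step 1): P = [9];  Q = [1]
  Insert 6 (step 2): P = [6] / [9];  Q = [1] / [2]
  Insert 7 (step 3): P = [6, 7] / [9];  Q = [1, 3] / [2]
  Insert 8 (step 4): P = [6, 7, 8] / [9];  Q = [1, 3, 4] / [2]
  Insert 1 (step 5): P = [1, 7, 8] / [6] / [9];  Q = [1, 3, 4] / [2] / [5]
  Insert 4 (step 6): P = [1, 4, 8] / [6, 7] / [9];  Q = [1, 3, 4] / [2, 6] / [5]
  Insert 2 (step 7): P = [1, 2, 8] / [4, 7] / [6] / [9];  Q = [1, 3, 4] / [2, 6] / [5] / [7]
  Insert 3 (step 8): P = [1, 2, 3] / [4, 7, 8] / [6] / [9];  Q = [1, 3, 4] / [2, 6, 8] / [5] / [7]
  Insert 5 (step 9): P = [1, 2, 3, 5] / [4, 7, 8] / [6] / [9];  Q = [1, 3, 4, 9] / [2, 6, 8] / [5] / [7]
Final shape: (4, 3, 1, 1).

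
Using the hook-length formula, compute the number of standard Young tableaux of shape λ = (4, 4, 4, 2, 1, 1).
# SYT of shape (4, 4, 4, 2, 1, 1) = 300300

Hook-length formula: f^λ = n! / Π hook(c), product over all cells c of the Young diagram. For λ = (4, 4, 4, 2, 1, 1), n = 16 boxes. Hook lengths by row (left-to-right, top-to-bottom): [9, 6, 4, 3]; [8, 5, 3, 2]; [7, 4, 2, 1]; [4, 1]; [2]; [1]. Product of hooks = 69672960. So f^λ = 16! / 69672960 = 20922789888000 / 69672960 = 300300.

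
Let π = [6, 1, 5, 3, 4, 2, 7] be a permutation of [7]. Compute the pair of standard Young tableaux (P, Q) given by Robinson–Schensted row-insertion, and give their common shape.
P = [1, 2, 4, 7] / [3] / [5] / [6];  Q = [1, 3, 5, 7] / [2] / [4] / [6];  common shape = (4, 1, 1, 1)

Row-insert the values π_1, π_2, … into P one at a time, bumping the leftmost entry strictly greater than the inserted value down to the next row. The recording tableau Q records, in position (i, j), the step at which that cell was added to P.
  Insert 6 (step 1): P = [6];  Q = [1]
  Insert 1 (step 2): P = [1] / [6];  Q = [1] / [2]
  Insert 5 (step 3): P = [1, 5] / [6];  Q = [1, 3] / [2]
  Insert 3 (step 4): P = [1, 3] / [5] / [6];  Q = [1, 3] / [2] / [4]
  Insert 4 (step 5): P = [1, 3, 4] / [5] / [6];  Q = [1, 3, 5] / [2] / [4]
  Insert 2 (step 6): P = [1, 2, 4] / [3] / [5] / [6];  Q = [1, 3, 5] / [2] / [4] / [6]
  Insert 7 (step 7): P = [1, 2, 4, 7] / [3] / [5] / [6];  Q = [1, 3, 5, 7] / [2] / [4] / [6]
Final shape: (4, 1, 1, 1).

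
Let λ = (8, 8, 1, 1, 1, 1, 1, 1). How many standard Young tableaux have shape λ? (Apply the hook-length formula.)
# SYT of shape (8, 8, 1, 1, 1, 1, 1, 1) = 36581688

Hook-length formula: f^λ = n! / Π hook(c), product over all cells c of the Young diagram. For λ = (8, 8, 1, 1, 1, 1, 1, 1), n = 22 boxes. Hook lengths by row (left-to-right, top-to-bottom): [15, 8, 7, 6, 5, 4, 3, 2]; [14, 7, 6, 5, 4, 3, 2, 1]; [6]; [5]; [4]; [3]; [2]; [1]. Product of hooks = 30725775360000. So f^λ = 22! / 30725775360000 = 1124000727777607680000 / 30725775360000 = 36581688.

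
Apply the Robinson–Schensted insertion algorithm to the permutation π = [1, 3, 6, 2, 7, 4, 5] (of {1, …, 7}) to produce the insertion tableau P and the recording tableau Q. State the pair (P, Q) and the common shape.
P = [1, 2, 4, 5] / [3, 6, 7];  Q = [1, 2, 3, 5] / [4, 6, 7];  common shape = (4, 3)

Row-insert the values π_1, π_2, … into P one at a time, bumping the leftmost entry strictly greater than the inserted value down to the next row. The recording tableau Q records, in position (i, j), the step at which that cell was added to P.
  Insert 1 (step 1): P = [1];  Q = [1]
  Insert 3 (step 2): P = [1, 3];  Q = [1, 2]
  Insert 6 (step 3): P = [1, 3, 6];  Q = [1, 2, 3]
  Insert 2 (step 4): P = [1, 2, 6] / [3];  Q = [1, 2, 3] / [4]
  Insert 7 (step 5): P = [1, 2, 6, 7] / [3];  Q = [1, 2, 3, 5] / [4]
  Insert 4 (step 6): P = [1, 2, 4, 7] / [3, 6];  Q = [1, 2, 3, 5] / [4, 6]
  Insert 5 (step 7): P = [1, 2, 4, 5] / [3, 6, 7];  Q = [1, 2, 3, 5] / [4, 6, 7]
Final shape: (4, 3).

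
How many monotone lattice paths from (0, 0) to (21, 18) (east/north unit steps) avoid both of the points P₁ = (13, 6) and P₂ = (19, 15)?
Number of paths = 41739607350

Inclusion–exclusion. Total paths: C(39, 21) = 62359143990. Through P₁: C(19, 13)·C(20, 8) = 3417818040. Through P₂: C(34, 19)·C(5, 2) = 18559675200. Since P₁ is strictly southwest of P₂, a monotone path through both must visit P₁ then P₂; paths through both = C(19, 13)·C(15, 6)·C(5, 2) = 1357956600. Avoid both = 62359143990 − 3417818040 − 18559675200 + 1357956600 = 41739607350.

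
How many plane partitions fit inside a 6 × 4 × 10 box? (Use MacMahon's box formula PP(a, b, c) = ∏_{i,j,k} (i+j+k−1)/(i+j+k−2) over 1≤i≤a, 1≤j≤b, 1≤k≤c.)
PP(6, 4, 10) = 3031952379456

Evaluate the triple product over i = 1..6, j = 1..4, k = 1..10. The factors are (2/1) · (3/2) · (4/3) · (5/4) · (6/5) · (7/6) · (8/7) · (9/8) · … (240 factors total). The numerators and denominators telescope so the product is an integer; carrying out the multiplication exactly gives PP(6, 4, 10) = 3031952379456.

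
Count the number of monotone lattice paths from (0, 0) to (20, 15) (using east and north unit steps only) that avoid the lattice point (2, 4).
Number of paths = 2728983810

Total paths from (0, 0) to (20, 15): C(35, 20) = 3247943160. Paths through (2, 4): (paths (0, 0) → (2, 4)) × (paths (2, 4) → (20, 15)) = C(6, 2) · C(29, 18) = 15 · 34597290 = 518959350. Avoidance count = 3247943160 − 518959350 = 2728983810.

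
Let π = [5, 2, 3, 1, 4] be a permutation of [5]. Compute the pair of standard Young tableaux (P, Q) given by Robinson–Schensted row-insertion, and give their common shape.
P = [1, 3, 4] / [2] / [5];  Q = [1, 3, 5] / [2] / [4];  common shape = (3, 1, 1)

Row-insert the values π_1, π_2, … into P one at a time, bumping the leftmost entry strictly greater than the inserted value down to the next row. The recording tableau Q records, in position (i, j), the step at which that cell was added to P.
  Insert 5 (step 1): P = [5];  Q = [1]
  Insert 2 (step 2): P = [2] / [5];  Q = [1] / [2]
  Insert 3 (step 3): P = [2, 3] / [5];  Q = [1, 3] / [2]
  Insert 1 (step 4): P = [1, 3] / [2] / [5];  Q = [1, 3] / [2] / [4]
  Insert 4 (step 5): P = [1, 3, 4] / [2] / [5];  Q = [1, 3, 5] / [2] / [4]
Final shape: (3, 1, 1).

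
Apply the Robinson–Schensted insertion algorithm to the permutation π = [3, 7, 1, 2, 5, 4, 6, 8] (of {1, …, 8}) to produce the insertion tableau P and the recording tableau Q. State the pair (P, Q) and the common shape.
P = [1, 2, 4, 6, 8] / [3, 5] / [7];  Q = [1, 2, 5, 7, 8] / [3, 4] / [6];  common shape = (5, 2, 1)

Row-insert the values π_1, π_2, … into P one at a time, bumping the leftmost entry strictly greater than the inserted value down to the next row. The recording tableau Q records, in position (i, j), the step at which that cell was added to P.
  Insert 3 (step 1): P = [3];  Q = [1]
  Insert 7 (step 2): P = [3, 7];  Q = [1, 2]
  Insert 1 (step 3): P = [1, 7] / [3];  Q = [1, 2] / [3]
  Insert 2 (step 4): P = [1, 2] / [3, 7];  Q = [1, 2] / [3, 4]
  Insert 5 (step 5): P = [1, 2, 5] / [3, 7];  Q = [1, 2, 5] / [3, 4]
  Insert 4 (step 6): P = [1, 2, 4] / [3, 5] / [7];  Q = [1, 2, 5] / [3, 4] / [6]
  Insert 6 (step 7): P = [1, 2, 4, 6] / [3, 5] / [7];  Q = [1, 2, 5, 7] / [3, 4] / [6]
  Insert 8 (step 8): P = [1, 2, 4, 6, 8] / [3, 5] / [7];  Q = [1, 2, 5, 7, 8] / [3, 4] / [6]
Final shape: (5, 2, 1).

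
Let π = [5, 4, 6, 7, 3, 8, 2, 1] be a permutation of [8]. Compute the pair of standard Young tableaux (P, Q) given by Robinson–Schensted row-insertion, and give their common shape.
P = [1, 6, 7, 8] / [2] / [3] / [4] / [5];  Q = [1, 3, 4, 6] / [2] / [5] / [7] / [8];  common shape = (4, 1, 1, 1, 1)

Row-insert the values π_1, π_2, … into P one at a time, bumping the leftmost entry strictly greater than the inserted value down to the next row. The recording tableau Q records, in position (i, j), the step at which that cell was added to P.
  Insert 5 (step 1): P = [5];  Q = [1]
  Insert 4 (step 2): P = [4] / [5];  Q = [1] / [2]
  Insert 6 (step 3): P = [4, 6] / [5];  Q = [1, 3] / [2]
  Insert 7 (step 4): P = [4, 6, 7] / [5];  Q = [1, 3, 4] / [2]
  Insert 3 (step 5): P = [3, 6, 7] / [4] / [5];  Q = [1, 3, 4] / [2] / [5]
  Insert 8 (step 6): P = [3, 6, 7, 8] / [4] / [5];  Q = [1, 3, 4, 6] / [2] / [5]
  Insert 2 (step 7): P = [2, 6, 7, 8] / [3] / [4] / [5];  Q = [1, 3, 4, 6] / [2] / [5] / [7]
  Insert 1 (step 8): P = [1, 6, 7, 8] / [2] / [3] / [4] / [5];  Q = [1, 3, 4, 6] / [2] / [5] / [7] / [8]
Final shape: (4, 1, 1, 1, 1).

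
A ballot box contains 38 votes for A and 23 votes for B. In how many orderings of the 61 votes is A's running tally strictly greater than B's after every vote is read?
Strict-lead orderings = 9231052271395500

Total orderings of the 61 votes with 38 for A: C(61, 38) = 37539612570341700. By the Bertrand ballot formula (Cycle Lemma / reflection principle), the number of orderings in which A is strictly ahead of B throughout is (p − q)/(p + q) · C(p + q, p) = (38 − 23)/(38 + 23) · 37539612570341700 = 9231052271395500.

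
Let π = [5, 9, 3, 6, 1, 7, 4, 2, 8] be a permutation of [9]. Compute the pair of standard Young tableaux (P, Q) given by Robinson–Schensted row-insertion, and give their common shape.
P = [1, 2, 7, 8] / [3, 4] / [5, 6] / [9];  Q = [1, 2, 6, 9] / [3, 4] / [5, 7] / [8];  common shape = (4, 2, 2, 1)

Row-insert the values π_1, π_2, … into P one at a time, bumping the leftmost entry strictly greater than the inserted value down to the next row. The recording tableau Q records, in position (i, j), the step at which that cell was added to P.
  Insert 5 (step 1): P = [5];  Q = [1]
  Insert 9 (step 2): P = [5, 9];  Q = [1, 2]
  Insert 3 (step 3): P = [3, 9] / [5];  Q = [1, 2] / [3]
  Insert 6 (step 4): P = [3, 6] / [5, 9];  Q = [1, 2] / [3, 4]
  Insert 1 (step 5): P = [1, 6] / [3, 9] / [5];  Q = [1, 2] / [3, 4] / [5]
  Insert 7 (step 6): P = [1, 6, 7] / [3, 9] / [5];  Q = [1, 2, 6] / [3, 4] / [5]
  Insert 4 (step 7): P = [1, 4, 7] / [3, 6] / [5, 9];  Q = [1, 2, 6] / [3, 4] / [5, 7]
  Insert 2 (step 8): P = [1, 2, 7] / [3, 4] / [5, 6] / [9];  Q = [1, 2, 6] / [3, 4] / [5, 7] / [8]
  Insert 8 (step 9): P = [1, 2, 7, 8] / [3, 4] / [5, 6] / [9];  Q = [1, 2, 6, 9] / [3, 4] / [5, 7] / [8]
Final shape: (4, 2, 2, 1).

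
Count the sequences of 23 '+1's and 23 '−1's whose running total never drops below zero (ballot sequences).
C_23 = 343059613650

These ballot sequences are counted by the Catalan number C_n = (1/(n + 1)) · C(2n, n). For n = 23: C_23 = (1/24) · C(46, 23) = 8233430727600/24 = 343059613650.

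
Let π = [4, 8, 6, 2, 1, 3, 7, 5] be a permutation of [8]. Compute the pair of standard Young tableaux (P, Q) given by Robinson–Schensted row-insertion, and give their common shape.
P = [1, 3, 5] / [2, 6, 7] / [4] / [8];  Q = [1, 2, 7] / [3, 6, 8] / [4] / [5];  common shape = (3, 3, 1, 1)

Row-insert the values π_1, π_2, … into P one at a time, bumping the leftmost entry strictly greater than the inserted value down to the next row. The recording tableau Q records, in position (i, j), the step at which that cell was added to P.
  Insert 4 (step 1): P = [4];  Q = [1]
  Insert 8 (step 2): P = [4, 8];  Q = [1, 2]
  Insert 6 (step 3): P = [4, 6] / [8];  Q = [1, 2] / [3]
  Insert 2 (step 4): P = [2, 6] / [4] / [8];  Q = [1, 2] / [3] / [4]
  Insert 1 (step 5): P = [1, 6] / [2] / [4] / [8];  Q = [1, 2] / [3] / [4] / [5]
  Insert 3 (step 6): P = [1, 3] / [2, 6] / [4] / [8];  Q = [1, 2] / [3, 6] / [4] / [5]
  Insert 7 (step 7): P = [1, 3, 7] / [2, 6] / [4] / [8];  Q = [1, 2, 7] / [3, 6] / [4] / [5]
  Insert 5 (step 8): P = [1, 3, 5] / [2, 6, 7] / [4] / [8];  Q = [1, 2, 7] / [3, 6, 8] / [4] / [5]
Final shape: (3, 3, 1, 1).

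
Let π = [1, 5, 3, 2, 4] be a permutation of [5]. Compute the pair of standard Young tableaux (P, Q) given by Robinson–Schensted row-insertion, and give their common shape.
P = [1, 2, 4] / [3] / [5];  Q = [1, 2, 5] / [3] / [4];  common shape = (3, 1, 1)

Row-insert the values π_1, π_2, … into P one at a time, bumping the leftmost entry strictly greater than the inserted value down to the next row. The recording tableau Q records, in position (i, j), the step at which that cell was added to P.
  Insert 1 (step 1): P = [1];  Q = [1]
  Insert 5 (step 2): P = [1, 5];  Q = [1, 2]
  Insert 3 (step 3): P = [1, 3] / [5];  Q = [1, 2] / [3]
  Insert 2 (step 4): P = [1, 2] / [3] / [5];  Q = [1, 2] / [3] / [4]
  Insert 4 (step 5): P = [1, 2, 4] / [3] / [5];  Q = [1, 2, 5] / [3] / [4]
Final shape: (3, 1, 1).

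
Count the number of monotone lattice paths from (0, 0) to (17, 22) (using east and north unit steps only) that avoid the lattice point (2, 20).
Number of paths = 51021086394

Total paths from (0, 0) to (17, 22): C(39, 17) = 51021117810. Paths through (2, 20): (paths (0, 0) → (2, 20)) × (paths (2, 20) → (17, 22)) = C(22, 2) · C(17, 15) = 231 · 136 = 31416. Avoidance count = 51021117810 − 31416 = 51021086394.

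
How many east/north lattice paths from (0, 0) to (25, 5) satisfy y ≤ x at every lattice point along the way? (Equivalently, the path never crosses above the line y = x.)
Number of paths = 115101

By the reflection principle (André's argument), the number of monotone paths to (25, 5) with n ≤ m that never go above y = x is C(30, 25) − C(30, 26) = 142506 − 27405 = 115101.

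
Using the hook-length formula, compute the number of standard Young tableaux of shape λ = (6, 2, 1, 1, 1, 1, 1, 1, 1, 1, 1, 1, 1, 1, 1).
# SYT of shape (6, 2, 1, 1, 1, 1, 1, 1, 1, 1, 1, 1, 1, 1, 1) = 189924

Hook-length formula: f^λ = n! / Π hook(c), product over all cells c of the Young diagram. For λ = (6, 2, 1, 1, 1, 1, 1, 1, 1, 1, 1, 1, 1, 1, 1), n = 21 boxes. Hook lengths by row (left-to-right, top-to-bottom): [20, 6, 4, 3, 2, 1]; [15, 1]; [13]; [12]; [11]; [10]; [9]; [8]; [7]; [6]; [5]; [4]; [3]; [2]; [1]. Product of hooks = 269007298560000. So f^λ = 21! / 269007298560000 = 51090942171709440000 / 269007298560000 = 189924.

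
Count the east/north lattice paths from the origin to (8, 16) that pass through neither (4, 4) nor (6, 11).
Number of paths = 401095

Inclusion–exclusion. Total paths: C(24, 8) = 735471. Through P₁: C(8, 4)·C(16, 4) = 127400. Through P₂: C(17, 6)·C(7, 2) = 259896. Since P₁ is strictly southwest of P₂, a monotone path through both must visit P₁ then P₂; paths through both = C(8, 4)·C(9, 2)·C(7, 2) = 52920. Avoid both = 735471 − 127400 − 259896 + 52920 = 401095.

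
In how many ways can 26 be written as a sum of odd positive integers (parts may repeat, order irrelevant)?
p_odd(26) = 165

Enumerate partitions using only odd parts via the recurrence o(n, m) = o(n, m−2) + o(n−m, m) over odd m, starting from the largest odd part ≤ n. This gives p_odd(26) = 165. (Euler's theorem: equals the count of distinct-part partitions.)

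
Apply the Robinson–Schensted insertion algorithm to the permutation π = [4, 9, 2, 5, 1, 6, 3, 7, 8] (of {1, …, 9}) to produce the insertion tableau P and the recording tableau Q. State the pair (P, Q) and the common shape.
P = [1, 3, 6, 7, 8] / [2, 5] / [4, 9];  Q = [1, 2, 6, 8, 9] / [3, 4] / [5, 7];  common shape = (5, 2, 2)

Row-insert the values π_1, π_2, … into P one at a time, bumping the leftmost entry strictly greater than the inserted value down to the next row. The recording tableau Q records, in position (i, j), the step at which that cell was added to P.
  Insert 4 (step 1): P = [4];  Q = [1]
  Insert 9 (step 2): P = [4, 9];  Q = [1, 2]
  Insert 2 (step 3): P = [2, 9] / [4];  Q = [1, 2] / [3]
  Insert 5 (step 4): P = [2, 5] / [4, 9];  Q = [1, 2] / [3, 4]
  Insert 1 (step 5): P = [1, 5] / [2, 9] / [4];  Q = [1, 2] / [3, 4] / [5]
  Insert 6 (step 6): P = [1, 5, 6] / [2, 9] / [4];  Q = [1, 2, 6] / [3, 4] / [5]
  Insert 3 (step 7): P = [1, 3, 6] / [2, 5] / [4, 9];  Q = [1, 2, 6] / [3, 4] / [5, 7]
  Insert 7 (step 8): P = [1, 3, 6, 7] / [2, 5] / [4, 9];  Q = [1, 2, 6, 8] / [3, 4] / [5, 7]
  Insert 8 (step 9): P = [1, 3, 6, 7, 8] / [2, 5] / [4, 9];  Q = [1, 2, 6, 8, 9] / [3, 4] / [5, 7]
Final shape: (5, 2, 2).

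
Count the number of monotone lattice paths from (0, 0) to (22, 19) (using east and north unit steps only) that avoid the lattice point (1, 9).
Number of paths = 244219148550

Total paths from (0, 0) to (22, 19): C(41, 22) = 244662670200. Paths through (1, 9): (paths (0, 0) → (1, 9)) × (paths (1, 9) → (22, 19)) = C(10, 1) · C(31, 21) = 10 · 44352165 = 443521650. Avoidance count = 244662670200 − 443521650 = 244219148550.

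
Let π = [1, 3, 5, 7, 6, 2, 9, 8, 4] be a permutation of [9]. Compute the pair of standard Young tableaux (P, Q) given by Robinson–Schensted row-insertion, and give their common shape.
P = [1, 2, 4, 6, 8] / [3, 5] / [7, 9];  Q = [1, 2, 3, 4, 7] / [5, 8] / [6, 9];  common shape = (5, 2, 2)

Row-insert the values π_1, π_2, … into P one at a time, bumping the leftmost entry strictly greater than the inserted value down to the next row. The recording tableau Q records, in position (i, j), the step at which that cell was added to P.
  Insert 1 (step 1): P = [1];  Q = [1]
  Insert 3 (step 2): P = [1, 3];  Q = [1, 2]
  Insert 5 (step 3): P = [1, 3, 5];  Q = [1, 2, 3]
  Insert 7 (step 4): P = [1, 3, 5, 7];  Q = [1, 2, 3, 4]
  Insert 6 (step 5): P = [1, 3, 5, 6] / [7];  Q = [1, 2, 3, 4] / [5]
  Insert 2 (step 6): P = [1, 2, 5, 6] / [3] / [7];  Q = [1, 2, 3, 4] / [5] / [6]
  Insert 9 (step 7): P = [1, 2, 5, 6, 9] / [3] / [7];  Q = [1, 2, 3, 4, 7] / [5] / [6]
  Insert 8 (step 8): P = [1, 2, 5, 6, 8] / [3, 9] / [7];  Q = [1, 2, 3, 4, 7] / [5, 8] / [6]
  Insert 4 (step 9): P = [1, 2, 4, 6, 8] / [3, 5] / [7, 9];  Q = [1, 2, 3, 4, 7] / [5, 8] / [6, 9]
Final shape: (5, 2, 2).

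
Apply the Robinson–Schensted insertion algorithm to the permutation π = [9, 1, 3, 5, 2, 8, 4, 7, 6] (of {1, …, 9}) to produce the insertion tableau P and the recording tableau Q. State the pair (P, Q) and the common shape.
P = [1, 2, 4, 6] / [3, 5, 7] / [8] / [9];  Q = [1, 3, 4, 6] / [2, 7, 8] / [5] / [9];  common shape = (4, 3, 1, 1)

Row-insert the values π_1, π_2, … into P one at a time, bumping the leftmost entry strictly greater than the inserted value down to the next row. The recording tableau Q records, in position (i, j), the step at which that cell was added to P.
  Insert 9 (step 1): P = [9];  Q = [1]
  Insert 1 (step 2): P = [1] / [9];  Q = [1] / [2]
  Insert 3 (step 3): P = [1, 3] / [9];  Q = [1, 3] / [2]
  Insert 5 (step 4): P = [1, 3, 5] / [9];  Q = [1, 3, 4] / [2]
  Insert 2 (step 5): P = [1, 2, 5] / [3] / [9];  Q = [1, 3, 4] / [2] / [5]
  Insert 8 (step 6): P = [1, 2, 5, 8] / [3] / [9];  Q = [1, 3, 4, 6] / [2] / [5]
  Insert 4 (step 7): P = [1, 2, 4, 8] / [3, 5] / [9];  Q = [1, 3, 4, 6] / [2, 7] / [5]
  Insert 7 (step 8): P = [1, 2, 4, 7] / [3, 5, 8] / [9];  Q = [1, 3, 4, 6] / [2, 7, 8] / [5]
  Insert 6 (step 9): P = [1, 2, 4, 6] / [3, 5, 7] / [8] / [9];  Q = [1, 3, 4, 6] / [2, 7, 8] / [5] / [9]
Final shape: (4, 3, 1, 1).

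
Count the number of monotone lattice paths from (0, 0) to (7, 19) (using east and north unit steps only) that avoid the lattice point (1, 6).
Number of paths = 467876

Total paths from (0, 0) to (7, 19): C(26, 7) = 657800. Paths through (1, 6): (paths (0, 0) → (1, 6)) × (paths (1, 6) → (7, 19)) = C(7, 1) · C(19, 6) = 7 · 27132 = 189924. Avoidance count = 657800 − 189924 = 467876.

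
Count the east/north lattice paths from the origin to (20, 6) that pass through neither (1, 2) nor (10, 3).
Number of paths = 130449

Inclusion–exclusion. Total paths: C(26, 20) = 230230. Through P₁: C(3, 1)·C(23, 19) = 26565. Through P₂: C(13, 10)·C(13, 10) = 81796. Since P₁ is strictly southwest of P₂, a monotone path through both must visit P₁ then P₂; paths through both = C(3, 1)·C(10, 9)·C(13, 10) = 8580. Avoid both = 230230 − 26565 − 81796 + 8580 = 130449.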